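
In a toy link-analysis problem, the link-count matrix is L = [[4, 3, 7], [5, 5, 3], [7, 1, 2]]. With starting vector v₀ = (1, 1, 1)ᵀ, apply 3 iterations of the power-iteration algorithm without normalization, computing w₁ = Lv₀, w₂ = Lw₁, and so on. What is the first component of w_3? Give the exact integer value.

w1 = Lv₀ = (14, 13, 10)
w2 = Lw1 = (165, 165, 131)
w3 = Lw2 = (2072, 2043, 1582)
The requested component of w3 is 2072.

2072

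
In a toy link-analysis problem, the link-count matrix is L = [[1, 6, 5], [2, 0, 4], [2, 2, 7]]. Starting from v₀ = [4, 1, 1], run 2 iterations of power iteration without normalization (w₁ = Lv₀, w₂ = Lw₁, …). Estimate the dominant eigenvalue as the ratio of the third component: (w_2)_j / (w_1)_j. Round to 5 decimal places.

10.17647

w1 = Lv₀ = (15, 12, 17)
w2 = Lw1 = (172, 98, 173)
Ratio at component: 173 / 17 = 10.17647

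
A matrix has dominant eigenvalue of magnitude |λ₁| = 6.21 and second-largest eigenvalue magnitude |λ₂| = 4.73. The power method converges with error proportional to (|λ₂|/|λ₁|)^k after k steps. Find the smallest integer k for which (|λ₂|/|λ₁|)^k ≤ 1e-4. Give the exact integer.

|λ₂/λ₁| = 4.73/6.21 = 0.76167
Need k ≥ ln(1e-4) / ln(0.76167) = -9.2103 / -0.2722 ≈ 33.832
Smallest integer k satisfying the bound: 34

34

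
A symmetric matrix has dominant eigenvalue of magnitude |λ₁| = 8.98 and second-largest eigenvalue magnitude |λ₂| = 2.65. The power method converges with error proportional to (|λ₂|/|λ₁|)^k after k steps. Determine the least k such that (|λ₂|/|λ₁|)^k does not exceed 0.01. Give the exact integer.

|λ₂/λ₁| = 2.65/8.98 = 0.29510
Need k ≥ ln(0.01) / ln(0.29510) = -4.6052 / -1.2204 ≈ 3.773
Smallest integer k satisfying the bound: 4

4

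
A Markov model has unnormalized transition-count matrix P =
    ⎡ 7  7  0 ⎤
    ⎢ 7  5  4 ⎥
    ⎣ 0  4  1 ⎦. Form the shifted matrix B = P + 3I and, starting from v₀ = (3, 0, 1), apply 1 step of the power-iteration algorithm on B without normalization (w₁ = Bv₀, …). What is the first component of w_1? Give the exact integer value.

B = P + 3I has rows (10, 7, 0); (7, 8, 4); (0, 4, 4)
w1 = Bv₀ = (10·3 + 7·0 + 0·1; 7·3 + 8·0 + 4·1; 0·3 + 4·0 + 4·1) = (30, 25, 4)
Requested component of w1: 30

30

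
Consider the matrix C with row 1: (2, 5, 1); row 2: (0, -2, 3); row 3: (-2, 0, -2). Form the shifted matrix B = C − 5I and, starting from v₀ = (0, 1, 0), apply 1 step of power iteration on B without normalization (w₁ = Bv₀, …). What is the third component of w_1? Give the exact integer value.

B = C − 5I has rows (-3, 5, 1); (0, -7, 3); (-2, 0, -7)
w1 = Bv₀ = (5, -7, 0)
Requested component of w1: 0

0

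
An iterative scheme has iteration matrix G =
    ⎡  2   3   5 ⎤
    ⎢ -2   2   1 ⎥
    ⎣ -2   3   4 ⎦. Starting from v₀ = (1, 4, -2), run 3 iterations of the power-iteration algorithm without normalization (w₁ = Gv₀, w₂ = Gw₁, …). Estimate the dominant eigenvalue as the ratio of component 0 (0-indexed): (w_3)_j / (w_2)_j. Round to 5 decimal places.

w1 = Gv₀ = (2·1 + 3·4 + 5·(-2); (-2)·1 + 2·4 + 1·(-2); (-2)·1 + 3·4 + 4·(-2)) = (4, 4, 2)
w2 = Gw1 = (2·4 + 3·4 + 5·2; (-2)·4 + 2·4 + 1·2; (-2)·4 + 3·4 + 4·2) = (30, 2, 12)
w3 = Gw2 = (126, -44, -6)
Ratio at component: 126 / 30 = 4.20000

4.20000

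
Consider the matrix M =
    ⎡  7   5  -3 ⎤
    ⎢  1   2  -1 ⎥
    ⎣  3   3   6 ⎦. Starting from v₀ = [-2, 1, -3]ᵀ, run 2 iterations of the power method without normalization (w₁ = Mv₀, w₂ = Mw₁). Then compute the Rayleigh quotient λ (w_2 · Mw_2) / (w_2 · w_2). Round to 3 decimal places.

6.463

w1 = Mv₀ = (0, 3, -21)
w2 = Mw1 = (78, 27, -117)
Mw2 = (1032, 249, -387)
w2·Mw2 = 78·1032 + 27·249 + (-117)·(-387) = 132498; w2·w2 = 78·78 + 27·27 + (-117)·(-117) = 20502
λ ≈ 132498/20502 = 6.463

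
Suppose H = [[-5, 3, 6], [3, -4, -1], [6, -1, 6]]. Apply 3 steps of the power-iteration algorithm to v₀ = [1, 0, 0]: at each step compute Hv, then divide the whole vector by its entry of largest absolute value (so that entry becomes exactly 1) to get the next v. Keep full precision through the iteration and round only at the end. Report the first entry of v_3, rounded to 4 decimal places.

-0.9151

Hv0 = (-5.00000, 3.00000, 6.00000); divide by 6.00000 → v1 = (-0.83333, 0.50000, 1.00000)
Hv1 = (11.66667, -5.50000, 0.50000); divide by 11.66667 → v2 = (1.00000, -0.47143, 0.04286)
Hv2 = (-6.15714, 4.84286, 6.72857); divide by 6.72857 → v3 = (-0.91507, 0.71975, 1.00000)
Requested entry of v3: -431/471 = -0.9151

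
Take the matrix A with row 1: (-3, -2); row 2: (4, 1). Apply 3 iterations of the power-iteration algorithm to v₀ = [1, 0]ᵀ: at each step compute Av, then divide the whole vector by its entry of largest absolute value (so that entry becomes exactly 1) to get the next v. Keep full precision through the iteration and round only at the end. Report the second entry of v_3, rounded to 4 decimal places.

Av0 = (-3.00000, 4.00000); divide by 4.00000 → v1 = (-0.75000, 1.00000)
Av1 = (0.25000, -2.00000); divide by -2.00000 → v2 = (-0.12500, 1.00000)
Av2 = (-1.62500, 0.50000); divide by -1.62500 → v3 = (1.00000, -0.30769)
Requested entry of v3: -4/13 = -0.3077

-0.3077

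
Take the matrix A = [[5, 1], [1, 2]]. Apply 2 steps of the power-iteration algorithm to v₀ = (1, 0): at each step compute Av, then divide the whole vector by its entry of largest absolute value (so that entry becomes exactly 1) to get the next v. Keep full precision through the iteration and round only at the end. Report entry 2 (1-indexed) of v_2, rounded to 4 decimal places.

Av0 = (5.00000, 1.00000); divide by 5.00000 → v1 = (1.00000, 0.20000)
Av1 = (5.20000, 1.40000); divide by 5.20000 → v2 = (1.00000, 0.26923)
Requested entry of v2: 7/26 = 0.2692

0.2692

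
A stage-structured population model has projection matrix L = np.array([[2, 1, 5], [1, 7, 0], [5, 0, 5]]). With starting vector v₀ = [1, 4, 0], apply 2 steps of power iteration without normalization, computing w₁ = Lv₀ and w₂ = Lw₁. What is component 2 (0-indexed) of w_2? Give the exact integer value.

55

w1 = Lv₀ = (2·1 + 1·4 + 5·0; 1·1 + 7·4 + 0·0; 5·1 + 0·4 + 5·0) = (6, 29, 5)
w2 = Lw1 = (2·6 + 1·29 + 5·5; 1·6 + 7·29 + 0·5; 5·6 + 0·29 + 5·5) = (66, 209, 55)
The requested component of w2 is 55.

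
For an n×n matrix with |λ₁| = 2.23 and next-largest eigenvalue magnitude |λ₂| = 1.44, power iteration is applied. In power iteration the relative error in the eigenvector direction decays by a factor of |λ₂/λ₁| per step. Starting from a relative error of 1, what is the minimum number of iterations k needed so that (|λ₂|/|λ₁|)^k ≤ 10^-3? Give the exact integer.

|λ₂/λ₁| = 1.44/2.23 = 0.64574
Need k ≥ ln(10^-3) / ln(0.64574) = -6.9078 / -0.4374 ≈ 15.794
Smallest integer k satisfying the bound: 16

16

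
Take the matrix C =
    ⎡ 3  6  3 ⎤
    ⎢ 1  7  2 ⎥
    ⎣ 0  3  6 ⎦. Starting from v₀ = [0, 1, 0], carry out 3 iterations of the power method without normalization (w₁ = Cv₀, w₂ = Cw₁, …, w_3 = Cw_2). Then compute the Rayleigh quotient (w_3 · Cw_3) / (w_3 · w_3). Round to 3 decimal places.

w1 = Cv₀ = (6, 7, 3)
w2 = Cw1 = (69, 61, 39)
w3 = Cw2 = (690, 574, 417)
Cw3 = (6765, 5542, 4224)
w3·Cw3 = 690·6765 + 574·5542 + 417·4224 = 9610366; w3·w3 = 690·690 + 574·574 + 417·417 = 979465
λ ≈ 9610366/979465 = 9.812

9.812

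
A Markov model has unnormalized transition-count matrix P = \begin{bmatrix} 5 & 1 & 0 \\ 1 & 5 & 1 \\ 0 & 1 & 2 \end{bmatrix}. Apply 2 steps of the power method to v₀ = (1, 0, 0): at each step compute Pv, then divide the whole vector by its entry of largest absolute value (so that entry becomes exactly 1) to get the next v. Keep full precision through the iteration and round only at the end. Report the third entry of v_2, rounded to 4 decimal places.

0.0385

Pv0 = (5.00000, 1.00000, 0.00000); divide by 5.00000 → v1 = (1.00000, 0.20000, 0.00000)
Pv1 = (5.20000, 2.00000, 0.20000); divide by 5.20000 → v2 = (1.00000, 0.38462, 0.03846)
Requested entry of v2: 1/26 = 0.0385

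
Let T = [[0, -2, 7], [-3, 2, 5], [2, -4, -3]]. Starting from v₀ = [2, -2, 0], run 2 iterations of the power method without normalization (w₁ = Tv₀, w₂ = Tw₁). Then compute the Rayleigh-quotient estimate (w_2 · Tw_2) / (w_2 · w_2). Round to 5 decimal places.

w1 = Tv₀ = (4, -10, 12)
w2 = Tw1 = (104, 28, 12)
Tw2 = (28, -196, 60)
w2·Tw2 = 104·28 + 28·(-196) + 12·60 = -1856; w2·w2 = 104·104 + 28·28 + 12·12 = 11744
λ ≈ -1856/11744 = -0.15804

-0.15804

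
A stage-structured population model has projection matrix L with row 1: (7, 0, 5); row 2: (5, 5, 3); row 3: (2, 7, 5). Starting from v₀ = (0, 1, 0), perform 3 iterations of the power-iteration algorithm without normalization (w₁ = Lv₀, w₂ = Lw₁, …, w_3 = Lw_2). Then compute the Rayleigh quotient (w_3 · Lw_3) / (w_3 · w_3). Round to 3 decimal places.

w1 = Lv₀ = (7·0 + 0·1 + 5·0; 5·0 + 5·1 + 3·0; 2·0 + 7·1 + 5·0) = (0, 5, 7)
w2 = Lw1 = (7·0 + 0·5 + 5·7; 5·0 + 5·5 + 3·7; 2·0 + 7·5 + 5·7) = (35, 46, 70)
w3 = Lw2 = (595, 615, 742)
Lw3 = (7875, 8276, 9205)
w3·Lw3 = 595·7875 + 615·8276 + 742·9205 = 16605475; w3·w3 = 595·595 + 615·615 + 742·742 = 1282814
λ ≈ 16605475/1282814 = 12.945

12.945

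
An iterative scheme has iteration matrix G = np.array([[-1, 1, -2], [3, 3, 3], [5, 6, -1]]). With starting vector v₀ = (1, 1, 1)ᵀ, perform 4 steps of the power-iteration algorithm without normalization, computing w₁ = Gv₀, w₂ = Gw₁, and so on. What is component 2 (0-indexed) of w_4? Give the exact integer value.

w1 = Gv₀ = ((-1)·1 + 1·1 + (-2)·1; 3·1 + 3·1 + 3·1; 5·1 + 6·1 + (-1)·1) = (-2, 9, 10)
w2 = Gw1 = ((-1)·(-2) + 1·9 + (-2)·10; 3·(-2) + 3·9 + 3·10; 5·(-2) + 6·9 + (-1)·10) = (-9, 51, 34)
w3 = Gw2 = (-8, 228, 227)
w4 = Gw3 = (-218, 1341, 1101)
The requested component of w4 is 1101.

1101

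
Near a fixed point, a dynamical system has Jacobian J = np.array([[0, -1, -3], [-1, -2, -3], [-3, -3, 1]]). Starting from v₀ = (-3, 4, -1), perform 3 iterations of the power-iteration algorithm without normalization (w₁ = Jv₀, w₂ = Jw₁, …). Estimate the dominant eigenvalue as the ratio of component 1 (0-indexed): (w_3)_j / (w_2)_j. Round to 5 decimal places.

w1 = Jv₀ = (0·(-3) + (-1)·4 + (-3)·(-1); (-1)·(-3) + (-2)·4 + (-3)·(-1); (-3)·(-3) + (-3)·4 + 1·(-1)) = (-1, -2, -4)
w2 = Jw1 = (0·(-1) + (-1)·(-2) + (-3)·(-4); (-1)·(-1) + (-2)·(-2) + (-3)·(-4); (-3)·(-1) + (-3)·(-2) + 1·(-4)) = (14, 17, 5)
w3 = Jw2 = (-32, -63, -88)
Ratio at component: -63 / 17 = -3.70588

λ ≈ -3.70588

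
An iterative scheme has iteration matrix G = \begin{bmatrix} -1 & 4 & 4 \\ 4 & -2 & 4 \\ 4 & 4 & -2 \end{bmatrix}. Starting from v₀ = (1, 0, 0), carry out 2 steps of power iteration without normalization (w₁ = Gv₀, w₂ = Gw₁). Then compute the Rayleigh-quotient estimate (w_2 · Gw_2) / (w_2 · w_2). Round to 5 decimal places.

λ ≈ 0.96967

w1 = Gv₀ = ((-1)·1 + 4·0 + 4·0; 4·1 + (-2)·0 + 4·0; 4·1 + 4·0 + (-2)·0) = (-1, 4, 4)
w2 = Gw1 = ((-1)·(-1) + 4·4 + 4·4; 4·(-1) + (-2)·4 + 4·4; 4·(-1) + 4·4 + (-2)·4) = (33, 4, 4)
Gw2 = (-1, 140, 140)
w2·Gw2 = 33·(-1) + 4·140 + 4·140 = 1087; w2·w2 = 33·33 + 4·4 + 4·4 = 1121
λ ≈ 1087/1121 = 0.96967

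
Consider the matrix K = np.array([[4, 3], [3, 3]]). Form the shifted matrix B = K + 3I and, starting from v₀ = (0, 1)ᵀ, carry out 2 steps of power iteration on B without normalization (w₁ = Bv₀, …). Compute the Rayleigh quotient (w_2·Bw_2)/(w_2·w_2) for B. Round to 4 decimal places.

9.3985

B = K + 3I has rows (7, 3); (3, 6)
w1 = Bv₀ = (7·0 + 3·1; 3·0 + 6·1) = (3, 6)
w2 = Bw1 = (7·3 + 3·6; 3·3 + 6·6) = (39, 45)
Bw2 = (408, 387)
w2·Bw2 = 33327; w2·w2 = 3546; μ ≈ 33327/3546 = 9.3985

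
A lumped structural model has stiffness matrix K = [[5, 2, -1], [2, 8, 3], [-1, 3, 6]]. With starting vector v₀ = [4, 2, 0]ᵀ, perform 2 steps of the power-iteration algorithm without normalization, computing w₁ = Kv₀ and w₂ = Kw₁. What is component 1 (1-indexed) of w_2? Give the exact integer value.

166

w1 = Kv₀ = (24, 24, 2)
w2 = Kw1 = (166, 246, 60)
The requested component of w2 is 166.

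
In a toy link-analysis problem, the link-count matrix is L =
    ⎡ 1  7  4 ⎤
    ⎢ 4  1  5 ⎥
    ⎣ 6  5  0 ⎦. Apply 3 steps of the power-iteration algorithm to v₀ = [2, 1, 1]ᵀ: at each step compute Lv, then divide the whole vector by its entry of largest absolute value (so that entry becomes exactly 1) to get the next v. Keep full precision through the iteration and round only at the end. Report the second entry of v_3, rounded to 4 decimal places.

0.8786

Lv0 = (13.00000, 14.00000, 17.00000); divide by 17.00000 → v1 = (0.76471, 0.82353, 1.00000)
Lv1 = (10.52941, 8.88235, 8.70588); divide by 10.52941 → v2 = (1.00000, 0.84358, 0.82682)
Lv2 = (10.21229, 8.97765, 10.21788); divide by 10.21788 → v3 = (0.99945, 0.87862, 1.00000)
Requested entry of v3: 1607/1829 = 0.8786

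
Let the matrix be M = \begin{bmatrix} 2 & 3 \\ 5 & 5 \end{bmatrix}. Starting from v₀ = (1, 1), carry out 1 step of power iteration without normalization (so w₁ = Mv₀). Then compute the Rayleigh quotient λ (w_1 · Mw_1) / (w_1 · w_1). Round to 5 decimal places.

w1 = Mv₀ = (2·1 + 3·1; 5·1 + 5·1) = (5, 10)
Mw1 = (40, 75)
w1·Mw1 = 5·40 + 10·75 = 950; w1·w1 = 5·5 + 10·10 = 125
λ ≈ 950/125 = 7.60000

7.60000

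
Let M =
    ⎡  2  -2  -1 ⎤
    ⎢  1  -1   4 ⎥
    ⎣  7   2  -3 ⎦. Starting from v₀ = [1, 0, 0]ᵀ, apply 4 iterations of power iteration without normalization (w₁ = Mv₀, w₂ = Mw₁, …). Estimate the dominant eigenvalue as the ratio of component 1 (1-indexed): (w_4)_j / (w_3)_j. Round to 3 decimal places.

w1 = Mv₀ = (2·1 + (-2)·0 + (-1)·0; 1·1 + (-1)·0 + 4·0; 7·1 + 2·0 + (-3)·0) = (2, 1, 7)
w2 = Mw1 = (2·2 + (-2)·1 + (-1)·7; 1·2 + (-1)·1 + 4·7; 7·2 + 2·1 + (-3)·7) = (-5, 29, -5)
w3 = Mw2 = (-63, -54, 38)
w4 = Mw3 = (-56, 143, -663)
Ratio at component: -56 / -63 = 0.889

0.889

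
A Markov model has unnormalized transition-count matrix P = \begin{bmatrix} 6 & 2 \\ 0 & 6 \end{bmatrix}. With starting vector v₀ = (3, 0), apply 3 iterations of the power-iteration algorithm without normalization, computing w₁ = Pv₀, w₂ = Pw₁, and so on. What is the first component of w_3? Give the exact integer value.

w1 = Pv₀ = (18, 0)
w2 = Pw1 = (108, 0)
w3 = Pw2 = (648, 0)
The requested component of w3 is 648.

648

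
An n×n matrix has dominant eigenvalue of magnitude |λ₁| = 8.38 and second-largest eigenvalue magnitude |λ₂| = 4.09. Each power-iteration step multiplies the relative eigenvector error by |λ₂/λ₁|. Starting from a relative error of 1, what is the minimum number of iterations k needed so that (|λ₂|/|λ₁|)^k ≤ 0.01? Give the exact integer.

|λ₂/λ₁| = 4.09/8.38 = 0.48807
Need k ≥ ln(0.01) / ln(0.48807) = -4.6052 / -0.7173 ≈ 6.420
Smallest integer k satisfying the bound: 7

7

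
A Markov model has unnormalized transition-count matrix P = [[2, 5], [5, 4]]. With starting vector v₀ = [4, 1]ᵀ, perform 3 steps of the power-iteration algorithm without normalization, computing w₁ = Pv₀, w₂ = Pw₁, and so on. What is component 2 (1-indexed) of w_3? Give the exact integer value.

1374

w1 = Pv₀ = (13, 24)
w2 = Pw1 = (146, 161)
w3 = Pw2 = (1097, 1374)
The requested component of w3 is 1374.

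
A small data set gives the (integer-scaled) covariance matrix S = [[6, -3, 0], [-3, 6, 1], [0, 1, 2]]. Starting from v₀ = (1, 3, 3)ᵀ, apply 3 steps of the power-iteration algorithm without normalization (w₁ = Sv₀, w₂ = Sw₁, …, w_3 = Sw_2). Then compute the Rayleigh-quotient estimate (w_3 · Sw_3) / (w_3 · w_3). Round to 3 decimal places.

w1 = Sv₀ = (-3, 18, 9)
w2 = Sw1 = (-72, 126, 36)
w3 = Sw2 = (-810, 1008, 198)
Sw3 = (-7884, 8676, 1404)
w3·Sw3 = (-810)·(-7884) + 1008·8676 + 198·1404 = 15409440; w3·w3 = (-810)·(-810) + 1008·1008 + 198·198 = 1711368
λ ≈ 15409440/1711368 = 9.004

λ ≈ 9.004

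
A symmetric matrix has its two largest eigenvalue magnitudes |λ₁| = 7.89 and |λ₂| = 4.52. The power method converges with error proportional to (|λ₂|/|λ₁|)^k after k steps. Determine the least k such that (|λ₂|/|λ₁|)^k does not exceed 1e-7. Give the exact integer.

29

|λ₂/λ₁| = 4.52/7.89 = 0.57288
Need k ≥ ln(1e-7) / ln(0.57288) = -16.1181 / -0.5571 ≈ 28.933
Smallest integer k satisfying the bound: 29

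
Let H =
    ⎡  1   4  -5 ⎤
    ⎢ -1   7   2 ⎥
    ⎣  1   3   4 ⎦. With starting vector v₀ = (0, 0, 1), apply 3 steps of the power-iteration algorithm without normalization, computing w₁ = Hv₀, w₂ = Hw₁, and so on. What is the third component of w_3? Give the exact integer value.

w1 = Hv₀ = (-5, 2, 4)
w2 = Hw1 = (-17, 27, 17)
w3 = Hw2 = (6, 240, 132)
The requested component of w3 is 132.

132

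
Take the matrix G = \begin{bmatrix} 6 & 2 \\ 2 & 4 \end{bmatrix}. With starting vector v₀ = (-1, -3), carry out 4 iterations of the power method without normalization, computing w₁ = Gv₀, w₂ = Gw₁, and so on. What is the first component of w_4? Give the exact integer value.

w1 = Gv₀ = (6·(-1) + 2·(-3); 2·(-1) + 4·(-3)) = (-12, -14)
w2 = Gw1 = (6·(-12) + 2·(-14); 2·(-12) + 4·(-14)) = (-100, -80)
w3 = Gw2 = (-760, -520)
w4 = Gw3 = (-5600, -3600)
The requested component of w4 is -5600.

-5600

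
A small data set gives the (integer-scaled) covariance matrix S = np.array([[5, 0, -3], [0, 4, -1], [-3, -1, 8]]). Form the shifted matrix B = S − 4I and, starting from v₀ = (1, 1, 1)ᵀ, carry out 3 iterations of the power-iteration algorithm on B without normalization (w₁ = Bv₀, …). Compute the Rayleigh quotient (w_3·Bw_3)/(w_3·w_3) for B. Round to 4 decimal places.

5.9521

B = S − 4I has rows (1, 0, -3); (0, 0, -1); (-3, -1, 4)
w1 = Bv₀ = (1·1 + 0·1 + (-3)·1; 0·1 + 0·1 + (-1)·1; (-3)·1 + (-1)·1 + 4·1) = (-2, -1, 0)
w2 = Bw1 = (1·(-2) + 0·(-1) + (-3)·0; 0·(-2) + 0·(-1) + (-1)·0; (-3)·(-2) + (-1)·(-1) + 4·0) = (-2, 0, 7)
w3 = Bw2 = (-23, -7, 34)
Bw3 = (-125, -34, 212)
w3·Bw3 = 10321; w3·w3 = 1734; μ ≈ 10321/1734 = 5.9521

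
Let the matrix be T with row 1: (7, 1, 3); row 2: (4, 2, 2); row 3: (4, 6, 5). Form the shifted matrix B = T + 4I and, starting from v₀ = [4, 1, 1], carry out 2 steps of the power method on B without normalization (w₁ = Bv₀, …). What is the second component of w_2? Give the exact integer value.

398

B = T + 4I has rows (11, 1, 3); (4, 6, 2); (4, 6, 9)
w1 = Bv₀ = (48, 24, 31)
w2 = Bw1 = (645, 398, 615)
Requested component of w2: 398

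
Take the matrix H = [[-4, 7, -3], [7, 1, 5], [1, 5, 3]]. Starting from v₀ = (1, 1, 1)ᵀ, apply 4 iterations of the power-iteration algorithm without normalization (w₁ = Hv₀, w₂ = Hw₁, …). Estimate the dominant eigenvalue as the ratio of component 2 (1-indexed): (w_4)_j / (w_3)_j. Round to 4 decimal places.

λ ≈ 3.3478

w1 = Hv₀ = ((-4)·1 + 7·1 + (-3)·1; 7·1 + 1·1 + 5·1; 1·1 + 5·1 + 3·1) = (0, 13, 9)
w2 = Hw1 = ((-4)·0 + 7·13 + (-3)·9; 7·0 + 1·13 + 5·9; 1·0 + 5·13 + 3·9) = (64, 58, 92)
w3 = Hw2 = (-126, 966, 630)
w4 = Hw3 = (5376, 3234, 6594)
Ratio at component: 3234 / 966 = 3.3478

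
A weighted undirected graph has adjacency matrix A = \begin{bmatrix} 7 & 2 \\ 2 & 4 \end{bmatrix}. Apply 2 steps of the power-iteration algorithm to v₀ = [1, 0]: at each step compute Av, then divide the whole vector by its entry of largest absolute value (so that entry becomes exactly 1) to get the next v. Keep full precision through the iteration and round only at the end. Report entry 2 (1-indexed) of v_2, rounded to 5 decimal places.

Av0 = (7.000000, 2.000000); divide by 7.000000 → v1 = (1.000000, 0.285714)
Av1 = (7.571429, 3.142857); divide by 7.571429 → v2 = (1.000000, 0.415094)
Requested entry of v2: 22/53 = 0.41509

0.41509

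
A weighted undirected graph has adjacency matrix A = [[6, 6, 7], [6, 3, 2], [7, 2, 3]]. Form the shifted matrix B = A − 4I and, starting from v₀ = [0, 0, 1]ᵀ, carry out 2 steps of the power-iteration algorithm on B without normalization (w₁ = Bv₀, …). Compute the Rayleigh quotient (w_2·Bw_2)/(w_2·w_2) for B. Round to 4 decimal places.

μ ≈ 5.8458

B = A − 4I has rows (2, 6, 7); (6, -1, 2); (7, 2, -1)
w1 = Bv₀ = (2·0 + 6·0 + 7·1; 6·0 + (-1)·0 + 2·1; 7·0 + 2·0 + (-1)·1) = (7, 2, -1)
w2 = Bw1 = (2·7 + 6·2 + 7·(-1); 6·7 + (-1)·2 + 2·(-1); 7·7 + 2·2 + (-1)·(-1)) = (19, 38, 54)
Bw2 = (644, 184, 155)
w2·Bw2 = 27598; w2·w2 = 4721; μ ≈ 27598/4721 = 5.8458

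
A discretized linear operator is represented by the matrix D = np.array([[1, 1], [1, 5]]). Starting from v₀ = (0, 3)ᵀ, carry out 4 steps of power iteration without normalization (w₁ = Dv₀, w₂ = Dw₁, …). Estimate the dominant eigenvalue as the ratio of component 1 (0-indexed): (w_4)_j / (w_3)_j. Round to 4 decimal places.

5.2353

w1 = Dv₀ = (3, 15)
w2 = Dw1 = (18, 78)
w3 = Dw2 = (96, 408)
w4 = Dw3 = (504, 2136)
Ratio at component: 2136 / 408 = 5.2353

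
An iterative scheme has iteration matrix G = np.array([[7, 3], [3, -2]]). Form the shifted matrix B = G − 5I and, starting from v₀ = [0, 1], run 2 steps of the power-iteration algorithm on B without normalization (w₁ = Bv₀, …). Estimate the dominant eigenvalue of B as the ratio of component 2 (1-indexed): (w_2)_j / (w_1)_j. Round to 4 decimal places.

B = G − 5I has rows (2, 3); (3, -7)
w1 = Bv₀ = (3, -7)
w2 = Bw1 = (-15, 58)
Ratio: 58/-7 = -8.2857

-8.2857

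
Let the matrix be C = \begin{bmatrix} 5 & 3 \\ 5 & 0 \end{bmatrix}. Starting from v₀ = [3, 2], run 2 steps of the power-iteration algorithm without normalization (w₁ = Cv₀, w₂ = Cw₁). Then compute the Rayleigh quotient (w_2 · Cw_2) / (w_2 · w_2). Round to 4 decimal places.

7.1141

w1 = Cv₀ = (5·3 + 3·2; 5·3 + 0·2) = (21, 15)
w2 = Cw1 = (5·21 + 3·15; 5·21 + 0·15) = (150, 105)
Cw2 = (1065, 750)
w2·Cw2 = 150·1065 + 105·750 = 238500; w2·w2 = 150·150 + 105·105 = 33525
λ ≈ 238500/33525 = 7.1141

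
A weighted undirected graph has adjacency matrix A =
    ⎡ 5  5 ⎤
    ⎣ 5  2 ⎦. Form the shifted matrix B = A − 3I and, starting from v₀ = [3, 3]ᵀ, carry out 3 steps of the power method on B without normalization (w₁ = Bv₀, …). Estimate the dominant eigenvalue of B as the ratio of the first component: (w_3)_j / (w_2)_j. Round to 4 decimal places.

B = A − 3I has rows (2, 5); (5, -1)
w1 = Bv₀ = (2·3 + 5·3; 5·3 + (-1)·3) = (21, 12)
w2 = Bw1 = (2·21 + 5·12; 5·21 + (-1)·12) = (102, 93)
w3 = Bw2 = (669, 417)
Ratio: 669/102 = 6.5588

6.5588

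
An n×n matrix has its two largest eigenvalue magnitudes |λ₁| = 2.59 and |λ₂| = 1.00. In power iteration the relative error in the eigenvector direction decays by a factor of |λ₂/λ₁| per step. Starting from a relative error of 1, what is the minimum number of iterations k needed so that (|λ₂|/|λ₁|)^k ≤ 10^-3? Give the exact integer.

|λ₂/λ₁| = 1.00/2.59 = 0.38610
Need k ≥ ln(10^-3) / ln(0.38610) = -6.9078 / -0.9517 ≈ 7.259
Smallest integer k satisfying the bound: 8

8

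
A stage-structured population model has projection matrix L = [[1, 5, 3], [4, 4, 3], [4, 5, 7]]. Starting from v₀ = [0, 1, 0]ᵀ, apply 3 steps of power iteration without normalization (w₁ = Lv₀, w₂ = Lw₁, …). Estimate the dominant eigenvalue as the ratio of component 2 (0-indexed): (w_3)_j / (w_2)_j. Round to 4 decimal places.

12.5333

w1 = Lv₀ = (5, 4, 5)
w2 = Lw1 = (40, 51, 75)
w3 = Lw2 = (520, 589, 940)
Ratio at component: 940 / 75 = 12.5333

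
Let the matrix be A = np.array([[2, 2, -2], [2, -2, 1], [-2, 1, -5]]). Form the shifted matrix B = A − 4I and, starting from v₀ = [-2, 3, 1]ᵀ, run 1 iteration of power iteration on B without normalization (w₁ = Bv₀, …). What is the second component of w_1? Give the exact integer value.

-21

B = A − 4I has rows (-2, 2, -2); (2, -6, 1); (-2, 1, -9)
w1 = Bv₀ = ((-2)·(-2) + 2·3 + (-2)·1; 2·(-2) + (-6)·3 + 1·1; (-2)·(-2) + 1·3 + (-9)·1) = (8, -21, -2)
Requested component of w1: -21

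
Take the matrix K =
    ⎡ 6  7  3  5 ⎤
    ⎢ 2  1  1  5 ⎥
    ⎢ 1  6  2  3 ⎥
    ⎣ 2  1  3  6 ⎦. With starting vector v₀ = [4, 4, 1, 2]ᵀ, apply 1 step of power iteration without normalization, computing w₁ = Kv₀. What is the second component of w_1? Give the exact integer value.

w1 = Kv₀ = (6·4 + 7·4 + 3·1 + 5·2; 2·4 + 1·4 + 1·1 + 5·2; 1·4 + 6·4 + 2·1 + 3·2; 2·4 + 1·4 + 3·1 + 6·2) = (65, 23, 36, 27)
The requested component of w1 is 23.

23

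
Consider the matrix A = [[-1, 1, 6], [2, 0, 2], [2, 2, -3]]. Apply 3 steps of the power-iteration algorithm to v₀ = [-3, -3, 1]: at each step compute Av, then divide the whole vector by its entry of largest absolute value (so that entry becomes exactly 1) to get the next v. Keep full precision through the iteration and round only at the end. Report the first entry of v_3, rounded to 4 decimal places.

Av0 = (6.00000, -4.00000, -15.00000); divide by -15.00000 → v1 = (-0.40000, 0.26667, 1.00000)
Av1 = (6.66667, 1.20000, -3.26667); divide by 6.66667 → v2 = (1.00000, 0.18000, -0.49000)
Av2 = (-3.76000, 1.02000, 3.83000); divide by 3.83000 → v3 = (-0.98172, 0.26632, 1.00000)
Requested entry of v3: 376/-383 = -0.9817

-0.9817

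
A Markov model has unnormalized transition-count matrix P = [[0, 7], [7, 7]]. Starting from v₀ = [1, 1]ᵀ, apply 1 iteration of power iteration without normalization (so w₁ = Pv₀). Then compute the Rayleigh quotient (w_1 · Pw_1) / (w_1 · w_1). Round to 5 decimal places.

w1 = Pv₀ = (0·1 + 7·1; 7·1 + 7·1) = (7, 14)
Pw1 = (98, 147)
w1·Pw1 = 7·98 + 14·147 = 2744; w1·w1 = 7·7 + 14·14 = 245
λ ≈ 2744/245 = 11.20000

11.20000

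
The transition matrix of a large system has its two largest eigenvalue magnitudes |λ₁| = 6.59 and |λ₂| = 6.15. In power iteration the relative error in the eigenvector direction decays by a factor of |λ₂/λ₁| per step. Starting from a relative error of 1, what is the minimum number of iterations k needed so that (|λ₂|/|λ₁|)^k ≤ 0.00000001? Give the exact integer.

|λ₂/λ₁| = 6.15/6.59 = 0.93323
Need k ≥ ln(0.00000001) / ln(0.93323) = -18.4207 / -0.0691 ≈ 266.575
Smallest integer k satisfying the bound: 267

267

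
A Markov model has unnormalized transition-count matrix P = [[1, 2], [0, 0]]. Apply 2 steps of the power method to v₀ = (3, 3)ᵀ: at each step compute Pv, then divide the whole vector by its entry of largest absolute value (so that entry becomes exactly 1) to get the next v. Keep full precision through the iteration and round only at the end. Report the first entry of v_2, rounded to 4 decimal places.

Pv0 = (9.00000, 0.00000); divide by 9.00000 → v1 = (1.00000, 0.00000)
Pv1 = (1.00000, 0.00000); divide by 1.00000 → v2 = (1.00000, 0.00000)
Requested entry of v2: 9/9 = 1.0000

1.0000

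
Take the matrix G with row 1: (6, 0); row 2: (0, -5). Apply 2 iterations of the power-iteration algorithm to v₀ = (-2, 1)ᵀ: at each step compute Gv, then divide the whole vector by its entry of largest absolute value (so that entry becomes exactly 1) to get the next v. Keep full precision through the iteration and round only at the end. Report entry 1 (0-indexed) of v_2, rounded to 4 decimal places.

-0.3472

Gv0 = (-12.00000, -5.00000); divide by -12.00000 → v1 = (1.00000, 0.41667)
Gv1 = (6.00000, -2.08333); divide by 6.00000 → v2 = (1.00000, -0.34722)
Requested entry of v2: 25/-72 = -0.3472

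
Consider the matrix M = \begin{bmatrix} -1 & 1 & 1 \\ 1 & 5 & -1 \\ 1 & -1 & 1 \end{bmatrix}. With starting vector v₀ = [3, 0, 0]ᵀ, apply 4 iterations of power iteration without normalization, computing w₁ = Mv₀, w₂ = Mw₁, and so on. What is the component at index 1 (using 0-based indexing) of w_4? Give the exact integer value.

w1 = Mv₀ = ((-1)·3 + 1·0 + 1·0; 1·3 + 5·0 + (-1)·0; 1·3 + (-1)·0 + 1·0) = (-3, 3, 3)
w2 = Mw1 = ((-1)·(-3) + 1·3 + 1·3; 1·(-3) + 5·3 + (-1)·3; 1·(-3) + (-1)·3 + 1·3) = (9, 9, -3)
w3 = Mw2 = (-3, 57, -3)
w4 = Mw3 = (57, 285, -63)
The requested component of w4 is 285.

285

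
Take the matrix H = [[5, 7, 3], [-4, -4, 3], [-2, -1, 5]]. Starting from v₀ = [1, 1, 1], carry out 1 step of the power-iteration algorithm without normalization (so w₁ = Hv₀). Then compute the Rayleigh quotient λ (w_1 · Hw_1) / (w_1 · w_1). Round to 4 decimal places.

w1 = Hv₀ = (15, -5, 2)
Hw1 = (46, -34, -15)
w1·Hw1 = 15·46 + (-5)·(-34) + 2·(-15) = 830; w1·w1 = 15·15 + (-5)·(-5) + 2·2 = 254
λ ≈ 830/254 = 3.2677

3.2677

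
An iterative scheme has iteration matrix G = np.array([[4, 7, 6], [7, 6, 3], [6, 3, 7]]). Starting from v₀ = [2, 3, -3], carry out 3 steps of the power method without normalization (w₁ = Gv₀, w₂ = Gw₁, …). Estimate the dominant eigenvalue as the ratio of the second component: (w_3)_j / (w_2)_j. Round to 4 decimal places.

14.5581

w1 = Gv₀ = (11, 23, 0)
w2 = Gw1 = (205, 215, 135)
w3 = Gw2 = (3135, 3130, 2820)
Ratio at component: 3130 / 215 = 14.5581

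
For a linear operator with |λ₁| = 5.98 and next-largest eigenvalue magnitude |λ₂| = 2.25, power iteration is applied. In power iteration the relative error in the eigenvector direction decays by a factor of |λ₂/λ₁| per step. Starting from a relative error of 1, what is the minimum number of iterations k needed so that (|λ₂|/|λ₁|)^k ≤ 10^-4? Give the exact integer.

10

|λ₂/λ₁| = 2.25/5.98 = 0.37625
Need k ≥ ln(10^-4) / ln(0.37625) = -9.2103 / -0.9775 ≈ 9.422
Smallest integer k satisfying the bound: 10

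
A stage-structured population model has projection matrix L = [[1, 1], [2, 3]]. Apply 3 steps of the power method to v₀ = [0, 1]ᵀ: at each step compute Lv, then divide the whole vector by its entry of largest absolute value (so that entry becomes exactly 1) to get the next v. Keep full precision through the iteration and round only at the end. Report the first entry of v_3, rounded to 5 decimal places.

0.36585

Lv0 = (1.000000, 3.000000); divide by 3.000000 → v1 = (0.333333, 1.000000)
Lv1 = (1.333333, 3.666667); divide by 3.666667 → v2 = (0.363636, 1.000000)
Lv2 = (1.363636, 3.727273); divide by 3.727273 → v3 = (0.365854, 1.000000)
Requested entry of v3: 15/41 = 0.36585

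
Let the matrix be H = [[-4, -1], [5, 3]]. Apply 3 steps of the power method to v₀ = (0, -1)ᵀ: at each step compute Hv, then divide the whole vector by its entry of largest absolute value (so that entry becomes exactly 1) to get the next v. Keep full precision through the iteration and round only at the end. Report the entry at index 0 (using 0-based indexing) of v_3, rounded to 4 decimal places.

Hv0 = (1.00000, -3.00000); divide by -3.00000 → v1 = (-0.33333, 1.00000)
Hv1 = (0.33333, 1.33333); divide by 1.33333 → v2 = (0.25000, 1.00000)
Hv2 = (-2.00000, 4.25000); divide by 4.25000 → v3 = (-0.47059, 1.00000)
Requested entry of v3: 8/-17 = -0.4706

-0.4706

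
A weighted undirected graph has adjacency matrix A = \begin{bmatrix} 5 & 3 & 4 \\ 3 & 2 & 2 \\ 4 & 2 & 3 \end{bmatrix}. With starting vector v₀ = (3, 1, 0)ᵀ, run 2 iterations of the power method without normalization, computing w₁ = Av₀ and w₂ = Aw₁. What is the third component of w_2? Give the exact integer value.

136

w1 = Av₀ = (18, 11, 14)
w2 = Aw1 = (179, 104, 136)
The requested component of w2 is 136.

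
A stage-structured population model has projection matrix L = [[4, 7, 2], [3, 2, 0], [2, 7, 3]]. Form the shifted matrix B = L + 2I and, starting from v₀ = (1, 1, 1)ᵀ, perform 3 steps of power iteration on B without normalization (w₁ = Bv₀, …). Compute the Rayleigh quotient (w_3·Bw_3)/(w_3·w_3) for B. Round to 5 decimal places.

B = L + 2I has rows (6, 7, 2); (3, 4, 0); (2, 7, 5)
w1 = Bv₀ = (6·1 + 7·1 + 2·1; 3·1 + 4·1 + 0·1; 2·1 + 7·1 + 5·1) = (15, 7, 14)
w2 = Bw1 = (6·15 + 7·7 + 2·14; 3·15 + 4·7 + 0·14; 2·15 + 7·7 + 5·14) = (167, 73, 149)
w3 = Bw2 = (1811, 793, 1590)
Bw3 = (19597, 8605, 17123)
w3·Bw3 = 69539502; w3·w3 = 6436670; μ ≈ 69539502/6436670 = 10.80365

10.80365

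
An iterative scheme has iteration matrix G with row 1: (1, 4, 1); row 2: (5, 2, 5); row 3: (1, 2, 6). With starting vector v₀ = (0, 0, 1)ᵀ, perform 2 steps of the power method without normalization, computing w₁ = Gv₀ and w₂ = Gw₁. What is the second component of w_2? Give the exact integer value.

45

w1 = Gv₀ = (1, 5, 6)
w2 = Gw1 = (27, 45, 47)
The requested component of w2 is 45.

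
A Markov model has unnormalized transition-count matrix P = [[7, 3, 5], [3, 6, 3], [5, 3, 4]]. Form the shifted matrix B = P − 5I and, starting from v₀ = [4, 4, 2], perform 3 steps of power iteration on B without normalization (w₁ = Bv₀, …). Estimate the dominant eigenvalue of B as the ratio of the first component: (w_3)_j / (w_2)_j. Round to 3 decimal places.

7.565

B = P − 5I has rows (2, 3, 5); (3, 1, 3); (5, 3, -1)
w1 = Bv₀ = (2·4 + 3·4 + 5·2; 3·4 + 1·4 + 3·2; 5·4 + 3·4 + (-1)·2) = (30, 22, 30)
w2 = Bw1 = (2·30 + 3·22 + 5·30; 3·30 + 1·22 + 3·30; 5·30 + 3·22 + (-1)·30) = (276, 202, 186)
w3 = Bw2 = (2088, 1588, 1800)
Ratio: 2088/276 = 7.565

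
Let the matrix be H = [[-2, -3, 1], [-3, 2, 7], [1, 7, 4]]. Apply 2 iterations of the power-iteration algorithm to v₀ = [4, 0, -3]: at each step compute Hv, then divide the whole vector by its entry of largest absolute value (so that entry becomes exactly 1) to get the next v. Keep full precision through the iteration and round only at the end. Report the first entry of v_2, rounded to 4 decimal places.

Hv0 = (-11.00000, -33.00000, -8.00000); divide by -33.00000 → v1 = (0.33333, 1.00000, 0.24242)
Hv1 = (-3.42424, 2.69697, 8.30303); divide by 8.30303 → v2 = (-0.41241, 0.32482, 1.00000)
Requested entry of v2: 113/-274 = -0.4124

-0.4124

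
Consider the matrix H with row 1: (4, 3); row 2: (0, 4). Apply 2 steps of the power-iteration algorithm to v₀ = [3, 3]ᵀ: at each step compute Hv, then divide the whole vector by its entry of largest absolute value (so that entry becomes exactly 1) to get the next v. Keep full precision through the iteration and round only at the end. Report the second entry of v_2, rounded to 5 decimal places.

Hv0 = (21.000000, 12.000000); divide by 21.000000 → v1 = (1.000000, 0.571429)
Hv1 = (5.714286, 2.285714); divide by 5.714286 → v2 = (1.000000, 0.400000)
Requested entry of v2: 48/120 = 0.40000

0.40000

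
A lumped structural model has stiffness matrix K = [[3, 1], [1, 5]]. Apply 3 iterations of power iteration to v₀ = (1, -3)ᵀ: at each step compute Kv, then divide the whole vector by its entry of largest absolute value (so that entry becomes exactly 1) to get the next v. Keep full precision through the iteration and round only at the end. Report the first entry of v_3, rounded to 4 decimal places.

Kv0 = (0.00000, -14.00000); divide by -14.00000 → v1 = (0.00000, 1.00000)
Kv1 = (1.00000, 5.00000); divide by 5.00000 → v2 = (0.20000, 1.00000)
Kv2 = (1.60000, 5.20000); divide by 5.20000 → v3 = (0.30769, 1.00000)
Requested entry of v3: -112/-364 = 0.3077

0.3077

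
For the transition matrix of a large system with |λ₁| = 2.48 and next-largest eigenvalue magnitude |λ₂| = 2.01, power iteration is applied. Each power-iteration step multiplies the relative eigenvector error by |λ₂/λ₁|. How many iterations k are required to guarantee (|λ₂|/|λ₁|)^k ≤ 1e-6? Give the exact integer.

66

|λ₂/λ₁| = 2.01/2.48 = 0.81048
Need k ≥ ln(1e-6) / ln(0.81048) = -13.8155 / -0.2101 ≈ 65.749
Smallest integer k satisfying the bound: 66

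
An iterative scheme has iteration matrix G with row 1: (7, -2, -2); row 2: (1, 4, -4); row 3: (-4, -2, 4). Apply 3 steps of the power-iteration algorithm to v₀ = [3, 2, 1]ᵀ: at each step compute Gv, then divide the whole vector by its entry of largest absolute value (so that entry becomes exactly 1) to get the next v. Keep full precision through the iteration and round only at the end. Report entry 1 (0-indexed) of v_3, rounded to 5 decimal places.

Gv0 = (15.000000, 7.000000, -12.000000); divide by 15.000000 → v1 = (1.000000, 0.466667, -0.800000)
Gv1 = (7.666667, 6.066667, -8.133333); divide by -8.133333 → v2 = (-0.942623, -0.745902, 1.000000)
Gv2 = (-7.106557, -7.926230, 9.262295); divide by 9.262295 → v3 = (-0.767257, -0.855752, 1.000000)
Requested entry of v3: 967/-1130 = -0.85575

-0.85575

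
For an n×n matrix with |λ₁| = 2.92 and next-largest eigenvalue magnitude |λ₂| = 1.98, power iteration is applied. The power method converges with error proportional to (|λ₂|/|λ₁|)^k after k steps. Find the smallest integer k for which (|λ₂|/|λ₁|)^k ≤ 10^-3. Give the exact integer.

|λ₂/λ₁| = 1.98/2.92 = 0.67808
Need k ≥ ln(10^-3) / ln(0.67808) = -6.9078 / -0.3885 ≈ 17.781
Smallest integer k satisfying the bound: 18

18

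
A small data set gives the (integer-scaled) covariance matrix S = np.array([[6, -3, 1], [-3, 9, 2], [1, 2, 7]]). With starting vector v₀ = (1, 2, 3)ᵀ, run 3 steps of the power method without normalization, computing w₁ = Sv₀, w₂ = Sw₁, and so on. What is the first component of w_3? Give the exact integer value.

-583

w1 = Sv₀ = (6·1 + (-3)·2 + 1·3; (-3)·1 + 9·2 + 2·3; 1·1 + 2·2 + 7·3) = (3, 21, 26)
w2 = Sw1 = (6·3 + (-3)·21 + 1·26; (-3)·3 + 9·21 + 2·26; 1·3 + 2·21 + 7·26) = (-19, 232, 227)
w3 = Sw2 = (-583, 2599, 2034)
The requested component of w3 is -583.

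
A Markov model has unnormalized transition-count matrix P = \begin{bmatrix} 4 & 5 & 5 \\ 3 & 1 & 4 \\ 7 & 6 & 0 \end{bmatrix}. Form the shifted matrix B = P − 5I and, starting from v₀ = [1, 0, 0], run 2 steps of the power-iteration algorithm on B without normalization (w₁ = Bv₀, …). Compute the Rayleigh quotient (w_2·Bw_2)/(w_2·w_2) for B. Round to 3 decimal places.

-5.577

B = P − 5I has rows (-1, 5, 5); (3, -4, 4); (7, 6, -5)
w1 = Bv₀ = ((-1)·1 + 5·0 + 5·0; 3·1 + (-4)·0 + 4·0; 7·1 + 6·0 + (-5)·0) = (-1, 3, 7)
w2 = Bw1 = ((-1)·(-1) + 5·3 + 5·7; 3·(-1) + (-4)·3 + 4·7; 7·(-1) + 6·3 + (-5)·7) = (51, 13, -24)
Bw2 = (-106, 5, 555)
w2·Bw2 = -18661; w2·w2 = 3346; μ ≈ -18661/3346 = -5.577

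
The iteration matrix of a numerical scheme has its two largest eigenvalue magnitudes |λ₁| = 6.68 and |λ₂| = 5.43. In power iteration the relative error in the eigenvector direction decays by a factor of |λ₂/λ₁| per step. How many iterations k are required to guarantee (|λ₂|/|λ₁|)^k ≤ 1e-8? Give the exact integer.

|λ₂/λ₁| = 5.43/6.68 = 0.81287
Need k ≥ ln(1e-8) / ln(0.81287) = -18.4207 / -0.2072 ≈ 88.912
Smallest integer k satisfying the bound: 89

89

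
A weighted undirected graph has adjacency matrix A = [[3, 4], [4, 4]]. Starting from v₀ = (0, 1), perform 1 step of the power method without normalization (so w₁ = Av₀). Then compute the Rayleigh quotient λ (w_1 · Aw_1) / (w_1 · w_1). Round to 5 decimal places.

λ ≈ 7.50000

w1 = Av₀ = (4, 4)
Aw1 = (28, 32)
w1·Aw1 = 4·28 + 4·32 = 240; w1·w1 = 4·4 + 4·4 = 32
λ ≈ 240/32 = 7.50000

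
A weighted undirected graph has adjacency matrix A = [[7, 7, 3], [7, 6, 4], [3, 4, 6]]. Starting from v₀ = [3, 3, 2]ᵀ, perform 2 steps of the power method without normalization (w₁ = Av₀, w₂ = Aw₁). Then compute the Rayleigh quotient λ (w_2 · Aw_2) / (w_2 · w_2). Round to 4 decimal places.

15.9609

w1 = Av₀ = (48, 47, 33)
w2 = Aw1 = (764, 750, 530)
Aw2 = (12188, 11968, 8472)
w2·Aw2 = 764·12188 + 750·11968 + 530·8472 = 22777792; w2·w2 = 764·764 + 750·750 + 530·530 = 1427096
λ ≈ 22777792/1427096 = 15.9609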